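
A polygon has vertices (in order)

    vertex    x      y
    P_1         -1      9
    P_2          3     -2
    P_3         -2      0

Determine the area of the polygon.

23.5

Apply Gauss's area formula: 2A = Σ (x_i·y_{i+1} − x_{i+1}·y_i), indices taken mod 3.
Cross-terms: -25, -4, -18  ⇒  Σ = -47
Area = |Σ|/2 = 23.5.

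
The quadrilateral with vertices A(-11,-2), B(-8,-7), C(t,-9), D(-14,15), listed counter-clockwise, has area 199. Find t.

The doubled signed area Σ (x_i y_{i+1} − x_{i+1} y_i) is linear in t.
With t=0 it equals 200; the coefficient of t is 22 (from the two edges through C).
So 22·t + 200 = 2·199 = 398 ⇒ t = 9.

9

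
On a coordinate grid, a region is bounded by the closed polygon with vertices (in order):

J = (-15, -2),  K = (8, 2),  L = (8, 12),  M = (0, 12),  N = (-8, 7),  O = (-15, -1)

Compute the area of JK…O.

Apply the surveyor's formula: 2A = Σ (x_i·y_{i+1} − x_{i+1}·y_i), indices taken mod 6.
J→K: (-15)(2) − (8)(-2) = -14
K→L: (8)(12) − (8)(2) = 80
L→M: (8)(12) − (0)(12) = 96
M→N: (0)(7) − (-8)(12) = 96
N→O: (-8)(-1) − (-15)(7) = 113
O→J: (-15)(-2) − (-15)(-1) = 15
Σ = 386
Area = |Σ|/2 = 193.

193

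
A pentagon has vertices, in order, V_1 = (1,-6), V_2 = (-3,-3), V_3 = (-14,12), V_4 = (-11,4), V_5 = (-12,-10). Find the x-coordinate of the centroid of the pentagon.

-724/93

Apply the surveyor's formula. First the cross-terms c_i = x_i·y_{i+1} − x_{i+1}·y_i:
  -21, -78, 76, 158, 82  ⇒  2A = 217, A = 108.5.
Then Σ (x_i + x_{i+1})·c_i = -5068, so x̄ = -5068 / (6·108.5) = -724/93.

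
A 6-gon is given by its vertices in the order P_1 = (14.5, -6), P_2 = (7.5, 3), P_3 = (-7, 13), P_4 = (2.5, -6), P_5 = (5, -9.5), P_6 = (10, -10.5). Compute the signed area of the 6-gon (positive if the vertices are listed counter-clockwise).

Σ = (88.5) + (118.5) + (9.5) + (6.25) + (42.5) + (92.25) = 357.5
Signed area = Σ/2 = 178.75 (positive ⇒ counter-clockwise traversal).

178.75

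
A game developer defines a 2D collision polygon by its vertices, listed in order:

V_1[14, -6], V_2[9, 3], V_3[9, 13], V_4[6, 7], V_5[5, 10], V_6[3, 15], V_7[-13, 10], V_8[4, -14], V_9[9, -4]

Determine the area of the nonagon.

360

V_1→V_2: (14)(3) − (9)(-6) = 96
V_2→V_3: (9)(13) − (9)(3) = 90
V_3→V_4: (9)(7) − (6)(13) = -15
V_4→V_5: (6)(10) − (5)(7) = 25
V_5→V_6: (5)(15) − (3)(10) = 45
V_6→V_7: (3)(10) − (-13)(15) = 225
V_7→V_8: (-13)(-14) − (4)(10) = 142
V_8→V_9: (4)(-4) − (9)(-14) = 110
V_9→V_1: (9)(-6) − (14)(-4) = 2
Σ = 720
Area = |Σ|/2 = 360.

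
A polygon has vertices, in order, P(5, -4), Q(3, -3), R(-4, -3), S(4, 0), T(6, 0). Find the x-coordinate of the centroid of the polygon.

Apply the shoelace (surveyor's) formula. First the cross-terms c_i = x_i·y_{i+1} − x_{i+1}·y_i:
  -3, -21, 12, 0, -24  ⇒  2A = -36, A = -18.
Then Σ (x_i + x_{i+1})·c_i = -267, so x̄ = -267 / (6·(-18)) = 89/36.

89/36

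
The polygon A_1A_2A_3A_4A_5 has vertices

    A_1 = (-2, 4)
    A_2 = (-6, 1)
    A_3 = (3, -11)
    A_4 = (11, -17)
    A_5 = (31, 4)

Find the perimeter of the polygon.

92

|A_1A_2| = √((-4)² + (-3)²) = √25 = 5
|A_2A_3| = √((9)² + (-12)²) = √225 = 15
|A_3A_4| = √((8)² + (-6)²) = √100 = 10
|A_4A_5| = √((20)² + (21)²) = √841 = 29
|A_5A_1| = √((-33)² + (0)²) = √1089 = 33
Perimeter = 5 + 15 + 10 + 29 + 33 = 92.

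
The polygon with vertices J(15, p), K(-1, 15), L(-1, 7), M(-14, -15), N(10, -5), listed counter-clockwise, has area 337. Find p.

Write out the shoelace sum; only the two edges meeting at J involve p:
2·Area = [(10·p − 15·(-5)) + (15·15 − (-1)·p)] + 341
       = 11·p + 641 = 674
⇒ p = 3.

3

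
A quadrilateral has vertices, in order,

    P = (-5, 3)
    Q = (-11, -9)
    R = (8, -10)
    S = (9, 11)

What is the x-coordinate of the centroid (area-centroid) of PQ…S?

1

Apply the shoelace formula. First the cross-terms c_i = x_i·y_{i+1} − x_{i+1}·y_i:
  78, 182, 178, 82  ⇒  2A = 520, A = 260.
Then Σ (x_i + x_{i+1})·c_i = 1560, so x̄ = 1560 / (6·260) = 1.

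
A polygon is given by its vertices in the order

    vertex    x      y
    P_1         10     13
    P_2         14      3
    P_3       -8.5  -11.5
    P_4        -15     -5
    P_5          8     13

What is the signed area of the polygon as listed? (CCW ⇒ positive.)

-299.25

Apply Gauss's area formula: 2A = Σ (x_i·y_{i+1} − x_{i+1}·y_i), indices taken mod 5.
Σ = (-152) + (-135.5) + (-130) + (-155) + (-26) = -598.5
Signed area = Σ/2 = -299.25 (negative ⇒ clockwise traversal).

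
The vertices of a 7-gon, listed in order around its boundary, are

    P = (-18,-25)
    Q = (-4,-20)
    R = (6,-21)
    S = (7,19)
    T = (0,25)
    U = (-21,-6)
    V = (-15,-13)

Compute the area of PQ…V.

Apply the surveyor's formula: 2A = Σ (x_i·y_{i+1} − x_{i+1}·y_i), indices taken mod 7.
Σ = (260) + (204) + (261) + (175) + (525) + (183) + (141) = 1749
Area = |Σ|/2 = 874.5.

874.5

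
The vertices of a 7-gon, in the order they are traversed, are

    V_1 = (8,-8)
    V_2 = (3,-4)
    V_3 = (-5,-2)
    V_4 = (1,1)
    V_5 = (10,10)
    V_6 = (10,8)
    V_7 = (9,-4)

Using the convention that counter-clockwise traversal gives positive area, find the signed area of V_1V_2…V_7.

-104.5

Cross-terms: -8, -26, -3, 0, -20, -112, -40  ⇒  Σ = -209
Signed area = Σ/2 = -104.5 (negative ⇒ clockwise traversal).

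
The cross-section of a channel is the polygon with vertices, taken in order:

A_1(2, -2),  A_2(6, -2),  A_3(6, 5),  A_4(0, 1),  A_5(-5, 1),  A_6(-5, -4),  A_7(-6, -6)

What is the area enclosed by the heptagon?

58

Cross-terms: 8, 42, 6, 5, 25, 6, 24  ⇒  Σ = 116
Area = |Σ|/2 = 58.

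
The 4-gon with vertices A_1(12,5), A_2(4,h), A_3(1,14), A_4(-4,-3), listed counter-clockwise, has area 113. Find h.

Write out the shoelace sum; only the two edges meeting at A_2 involve h:
2·Area = [(12·h − 4·5) + (4·14 − 1·h)] + 69
       = 11·h + 105 = 226
⇒ h = 11.

11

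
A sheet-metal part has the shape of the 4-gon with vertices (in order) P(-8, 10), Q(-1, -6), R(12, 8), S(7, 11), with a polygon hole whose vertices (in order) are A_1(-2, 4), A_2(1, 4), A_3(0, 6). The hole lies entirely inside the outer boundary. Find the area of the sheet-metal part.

175

Outer boundary:
Apply the shoelace formula: 2A = Σ (x_i·y_{i+1} − x_{i+1}·y_i), indices taken mod 4.
Cross-terms: 58, 64, 76, 158  ⇒  Σ = 356
Area = |Σ|/2 = 178.
Hole:
Apply Gauss's area formula: 2A = Σ (x_i·y_{i+1} − x_{i+1}·y_i), indices taken mod 3.
A_1→A_2: (-2)(4) − (1)(4) = -12
A_2→A_3: (1)(6) − (0)(4) = 6
A_3→A_1: (0)(4) − (-2)(6) = 12
Σ = 6
Area = |Σ|/2 = 3.
Net area = 178 − 3 = 175.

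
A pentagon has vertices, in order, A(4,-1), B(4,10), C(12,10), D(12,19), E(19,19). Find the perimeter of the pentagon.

|AB| = √((0)² + (11)²) = √121 = 11
|BC| = √((8)² + (0)²) = √64 = 8
|CD| = √((0)² + (9)²) = √81 = 9
|DE| = √((7)² + (0)²) = √49 = 7
|EA| = √((-15)² + (-20)²) = √625 = 25
Perimeter = 11 + 8 + 9 + 7 + 25 = 60.

60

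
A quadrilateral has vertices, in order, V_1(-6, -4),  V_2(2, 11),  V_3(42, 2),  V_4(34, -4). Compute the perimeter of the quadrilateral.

|V_1V_2| = √((8)² + (15)²) = √289 = 17
|V_2V_3| = √((40)² + (-9)²) = √1681 = 41
|V_3V_4| = √((-8)² + (-6)²) = √100 = 10
|V_4V_1| = √((-40)² + (0)²) = √1600 = 40
Perimeter = 17 + 41 + 10 + 40 = 108.

108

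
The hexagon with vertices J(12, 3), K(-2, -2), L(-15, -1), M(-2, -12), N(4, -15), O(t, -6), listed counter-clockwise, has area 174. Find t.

5

The doubled signed area Σ (x_i y_{i+1} − x_{i+1} y_i) is linear in t.
With t=0 it equals 258; the coefficient of t is 18 (from the two edges through O).
So 18·t + 258 = 2·174 = 348 ⇒ t = 5.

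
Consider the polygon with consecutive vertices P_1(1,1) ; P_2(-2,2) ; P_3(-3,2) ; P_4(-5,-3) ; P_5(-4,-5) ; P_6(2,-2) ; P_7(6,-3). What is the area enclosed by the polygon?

35.5

Apply the shoelace formula: 2A = Σ (x_i·y_{i+1} − x_{i+1}·y_i), indices taken mod 7.
Σ = (4) + (2) + (19) + (13) + (18) + (6) + (9) = 71
Area = |Σ|/2 = 35.5.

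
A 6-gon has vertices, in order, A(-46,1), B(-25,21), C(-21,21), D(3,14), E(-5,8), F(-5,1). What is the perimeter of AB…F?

|AB| = √((21)² + (20)²) = √841 = 29
|BC| = √((4)² + (0)²) = √16 = 4
|CD| = √((24)² + (-7)²) = √625 = 25
|DE| = √((-8)² + (-6)²) = √100 = 10
|EF| = √((0)² + (-7)²) = √49 = 7
|FA| = √((-41)² + (0)²) = √1681 = 41
Perimeter = 29 + 4 + 25 + 10 + 7 + 41 = 116.

116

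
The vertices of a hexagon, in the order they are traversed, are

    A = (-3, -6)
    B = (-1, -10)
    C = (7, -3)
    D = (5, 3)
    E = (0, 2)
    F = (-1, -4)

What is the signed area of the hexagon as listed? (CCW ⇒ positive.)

69.5

Σ = (24) + (73) + (36) + (10) + (2) + (-6) = 139
Signed area = Σ/2 = 69.5 (positive ⇒ counter-clockwise traversal).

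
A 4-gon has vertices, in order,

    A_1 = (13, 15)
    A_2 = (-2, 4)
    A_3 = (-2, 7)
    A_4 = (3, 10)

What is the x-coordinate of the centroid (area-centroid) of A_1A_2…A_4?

Apply the shoelace (surveyor's) formula. First the cross-terms c_i = x_i·y_{i+1} − x_{i+1}·y_i:
  82, -6, -41, -85  ⇒  2A = -50, A = -25.
Then Σ (x_i + x_{i+1})·c_i = -475, so x̄ = -475 / (6·(-25)) = 19/6.

19/6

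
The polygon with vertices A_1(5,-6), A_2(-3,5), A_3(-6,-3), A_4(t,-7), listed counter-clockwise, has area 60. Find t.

1

The doubled signed area Σ (x_i y_{i+1} − x_{i+1} y_i) is linear in t.
With t=0 it equals 123; the coefficient of t is -3 (from the two edges through A_4).
So -3·t + 123 = 2·60 = 120 ⇒ t = 1.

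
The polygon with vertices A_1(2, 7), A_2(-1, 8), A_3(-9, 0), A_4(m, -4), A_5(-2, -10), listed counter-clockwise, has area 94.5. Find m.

The doubled signed area Σ (x_i y_{i+1} − x_{i+1} y_i) is linear in m.
With m=0 it equals 129; the coefficient of m is -10 (from the two edges through A_4).
So -10·m + 129 = 2·94.5 = 189 ⇒ m = -6.

-6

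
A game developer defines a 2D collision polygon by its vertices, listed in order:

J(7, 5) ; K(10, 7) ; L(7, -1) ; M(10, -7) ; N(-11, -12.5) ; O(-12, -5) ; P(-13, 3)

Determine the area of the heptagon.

291.5

Σ = (-1) + (-59) + (-39) + (-202) + (-95) + (-101) + (-86) = -583
Area = |Σ|/2 = 291.5.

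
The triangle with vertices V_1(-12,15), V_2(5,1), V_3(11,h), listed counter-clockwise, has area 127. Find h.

The doubled signed area Σ (x_i y_{i+1} − x_{i+1} y_i) is linear in h.
With h=0 it equals 67; the coefficient of h is 17 (from the two edges through V_3).
So 17·h + 67 = 2·127 = 254 ⇒ h = 11.

11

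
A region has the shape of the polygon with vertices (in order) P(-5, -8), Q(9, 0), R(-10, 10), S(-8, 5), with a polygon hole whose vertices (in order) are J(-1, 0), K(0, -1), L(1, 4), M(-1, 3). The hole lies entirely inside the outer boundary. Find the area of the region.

134.5

Outer boundary:
P→Q: (-5)(0) − (9)(-8) = 72
Q→R: (9)(10) − (-10)(0) = 90
R→S: (-10)(5) − (-8)(10) = 30
S→P: (-8)(-8) − (-5)(5) = 89
Σ = 281
Area = |Σ|/2 = 140.5.
Hole:
Σ = (1) + (1) + (7) + (3) = 12
Area = |Σ|/2 = 6.
Net area = 140.5 − 6 = 134.5.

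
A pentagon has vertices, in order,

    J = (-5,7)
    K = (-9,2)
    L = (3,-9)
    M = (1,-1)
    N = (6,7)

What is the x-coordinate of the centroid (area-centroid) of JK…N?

-125/84

Apply the shoelace (surveyor's) formula. First the cross-terms c_i = x_i·y_{i+1} − x_{i+1}·y_i:
  53, 75, 6, 13, 77  ⇒  2A = 224, A = 112.
Then Σ (x_i + x_{i+1})·c_i = -1000, so x̄ = -1000 / (6·112) = -125/84.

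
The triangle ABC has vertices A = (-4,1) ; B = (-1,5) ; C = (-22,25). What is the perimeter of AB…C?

64

|AB| = √((3)² + (4)²) = √25 = 5
|BC| = √((-21)² + (20)²) = √841 = 29
|CA| = √((18)² + (-24)²) = √900 = 30
Perimeter = 5 + 29 + 30 = 64.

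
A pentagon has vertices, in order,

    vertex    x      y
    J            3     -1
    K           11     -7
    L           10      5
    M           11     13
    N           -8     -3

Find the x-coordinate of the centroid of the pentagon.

Apply the surveyor's formula. First the cross-terms c_i = x_i·y_{i+1} − x_{i+1}·y_i:
  -10, 125, 75, 71, 17  ⇒  2A = 278, A = 139.
Then Σ (x_i + x_{i+1})·c_i = 4188, so x̄ = 4188 / (6·139) = 698/139.

698/139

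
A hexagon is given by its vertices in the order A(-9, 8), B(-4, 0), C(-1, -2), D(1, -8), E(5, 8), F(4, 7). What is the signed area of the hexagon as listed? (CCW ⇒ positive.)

Apply the surveyor's formula: 2A = Σ (x_i·y_{i+1} − x_{i+1}·y_i), indices taken mod 6.
Σ = (32) + (8) + (10) + (48) + (3) + (95) = 196
Signed area = Σ/2 = 98 (positive ⇒ counter-clockwise traversal).

98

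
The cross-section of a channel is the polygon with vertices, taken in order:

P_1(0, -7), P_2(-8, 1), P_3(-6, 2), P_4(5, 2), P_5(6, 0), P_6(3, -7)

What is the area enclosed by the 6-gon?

81.5

Cross-terms: -56, -10, -22, -12, -42, -21  ⇒  Σ = -163
Area = |Σ|/2 = 81.5.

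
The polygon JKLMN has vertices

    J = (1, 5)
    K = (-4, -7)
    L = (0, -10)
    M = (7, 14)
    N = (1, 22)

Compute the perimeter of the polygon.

|JK| = √((-5)² + (-12)²) = √169 = 13
|KL| = √((4)² + (-3)²) = √25 = 5
|LM| = √((7)² + (24)²) = √625 = 25
|MN| = √((-6)² + (8)²) = √100 = 10
|NJ| = √((0)² + (-17)²) = √289 = 17
Perimeter = 13 + 5 + 25 + 10 + 17 = 70.

70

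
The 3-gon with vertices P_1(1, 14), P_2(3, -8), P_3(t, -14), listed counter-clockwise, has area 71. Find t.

10

The doubled signed area Σ (x_i y_{i+1} − x_{i+1} y_i) is linear in t.
With t=0 it equals -78; the coefficient of t is 22 (from the two edges through P_3).
So 22·t + -78 = 2·71 = 142 ⇒ t = 10.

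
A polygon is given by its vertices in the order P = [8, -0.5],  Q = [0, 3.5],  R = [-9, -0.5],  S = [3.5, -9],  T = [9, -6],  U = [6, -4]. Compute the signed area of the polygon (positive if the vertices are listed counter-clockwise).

115.625

Apply Gauss's area formula: 2A = Σ (x_i·y_{i+1} − x_{i+1}·y_i), indices taken mod 6.
Σ = (28) + (31.5) + (82.75) + (60) + (0) + (29) = 231.25
Signed area = Σ/2 = 115.625 (positive ⇒ counter-clockwise traversal).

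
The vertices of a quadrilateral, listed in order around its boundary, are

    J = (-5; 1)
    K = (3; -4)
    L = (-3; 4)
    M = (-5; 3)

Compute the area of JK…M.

Cross-terms: 17, 0, 11, 10  ⇒  Σ = 38
Area = |Σ|/2 = 19.

19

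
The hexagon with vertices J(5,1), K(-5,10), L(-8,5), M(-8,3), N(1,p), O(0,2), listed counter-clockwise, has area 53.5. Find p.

The doubled signed area Σ (x_i y_{i+1} − x_{i+1} y_i) is linear in p.
With p=0 it equals 115; the coefficient of p is -8 (from the two edges through N).
So -8·p + 115 = 2·53.5 = 107 ⇒ p = 1.

1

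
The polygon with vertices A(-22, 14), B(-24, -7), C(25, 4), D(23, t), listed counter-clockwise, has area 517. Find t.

5

The doubled signed area Σ (x_i y_{i+1} − x_{i+1} y_i) is linear in t.
With t=0 it equals 799; the coefficient of t is 47 (from the two edges through D).
So 47·t + 799 = 2·517 = 1034 ⇒ t = 5.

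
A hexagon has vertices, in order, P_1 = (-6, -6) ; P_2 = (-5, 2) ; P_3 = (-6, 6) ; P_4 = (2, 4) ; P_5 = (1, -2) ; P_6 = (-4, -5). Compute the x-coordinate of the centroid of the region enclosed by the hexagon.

Apply the shoelace formula. First the cross-terms c_i = x_i·y_{i+1} − x_{i+1}·y_i:
  -42, -18, -36, -8, -13, -6  ⇒  2A = -123, A = -61.5.
Then Σ (x_i + x_{i+1})·c_i = 879, so x̄ = 879 / (6·(-61.5)) = -293/123.

-293/123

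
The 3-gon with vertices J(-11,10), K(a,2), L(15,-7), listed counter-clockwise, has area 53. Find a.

The doubled signed area Σ (x_i y_{i+1} − x_{i+1} y_i) is linear in a.
With a=0 it equals 21; the coefficient of a is -17 (from the two edges through K).
So -17·a + 21 = 2·53 = 106 ⇒ a = -5.

-5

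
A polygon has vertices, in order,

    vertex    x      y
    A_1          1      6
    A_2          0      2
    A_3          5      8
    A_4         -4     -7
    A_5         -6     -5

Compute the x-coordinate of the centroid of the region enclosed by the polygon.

Apply Gauss's area formula. First the cross-terms c_i = x_i·y_{i+1} − x_{i+1}·y_i:
  2, -10, -3, -22, -31  ⇒  2A = -64, A = -32.
Then Σ (x_i + x_{i+1})·c_i = 324, so x̄ = 324 / (6·(-32)) = -1.6875.

-1.6875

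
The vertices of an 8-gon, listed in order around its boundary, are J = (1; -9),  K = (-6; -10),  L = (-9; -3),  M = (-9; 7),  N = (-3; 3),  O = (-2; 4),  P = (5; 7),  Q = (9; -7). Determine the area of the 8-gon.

222

Apply the shoelace (surveyor's) formula: 2A = Σ (x_i·y_{i+1} − x_{i+1}·y_i), indices taken mod 8.
Cross-terms: -64, -72, -90, -6, -6, -34, -98, -74  ⇒  Σ = -444
Area = |Σ|/2 = 222.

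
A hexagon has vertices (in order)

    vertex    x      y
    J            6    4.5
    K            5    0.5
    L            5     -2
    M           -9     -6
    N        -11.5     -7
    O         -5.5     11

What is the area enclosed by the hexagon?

Σ = (-19.5) + (-12.5) + (-48) + (-6) + (-165) + (-90.75) = -341.75
Area = |Σ|/2 = 170.875.

170.875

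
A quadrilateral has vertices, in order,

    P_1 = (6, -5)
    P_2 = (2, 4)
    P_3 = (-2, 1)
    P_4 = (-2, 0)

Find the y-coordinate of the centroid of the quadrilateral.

-4/21

Apply the shoelace formula. First the cross-terms c_i = x_i·y_{i+1} − x_{i+1}·y_i:
  34, 10, 2, 10  ⇒  2A = 56, A = 28.
Then Σ (y_i + y_{i+1})·c_i = -32, so ȳ = -32 / (6·28) = -4/21.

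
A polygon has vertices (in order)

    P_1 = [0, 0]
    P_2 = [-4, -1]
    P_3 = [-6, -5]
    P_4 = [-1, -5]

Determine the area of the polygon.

19.5

Apply the surveyor's formula: 2A = Σ (x_i·y_{i+1} − x_{i+1}·y_i), indices taken mod 4.
Cross-terms: 0, 14, 25, 0  ⇒  Σ = 39
Area = |Σ|/2 = 19.5.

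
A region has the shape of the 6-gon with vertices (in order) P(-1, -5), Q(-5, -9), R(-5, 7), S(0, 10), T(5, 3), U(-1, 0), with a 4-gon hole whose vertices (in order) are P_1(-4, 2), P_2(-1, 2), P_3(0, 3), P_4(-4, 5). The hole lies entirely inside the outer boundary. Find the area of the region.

86.5

Outer boundary:
Σ = (-16) + (-80) + (-50) + (-50) + (3) + (5) = -188
Area = |Σ|/2 = 94.
Hole:
Apply Gauss's area formula: 2A = Σ (x_i·y_{i+1} − x_{i+1}·y_i), indices taken mod 4.
Cross-terms: -6, -3, 12, 12  ⇒  Σ = 15
Area = |Σ|/2 = 7.5.
Net area = 94 − 7.5 = 86.5.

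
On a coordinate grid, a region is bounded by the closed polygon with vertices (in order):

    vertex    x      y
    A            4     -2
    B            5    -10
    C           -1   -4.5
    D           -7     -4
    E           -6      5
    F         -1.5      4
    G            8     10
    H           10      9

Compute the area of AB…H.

Apply Gauss's area formula: 2A = Σ (x_i·y_{i+1} − x_{i+1}·y_i), indices taken mod 8.
Σ = (-30) + (-32.5) + (-27.5) + (-59) + (-16.5) + (-47) + (-28) + (-56) = -296.5
Area = |Σ|/2 = 148.25.

148.25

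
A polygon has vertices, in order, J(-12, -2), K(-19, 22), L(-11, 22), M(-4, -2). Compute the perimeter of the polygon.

|JK| = √((-7)² + (24)²) = √625 = 25
|KL| = √((8)² + (0)²) = √64 = 8
|LM| = √((7)² + (-24)²) = √625 = 25
|MJ| = √((-8)² + (0)²) = √64 = 8
Perimeter = 25 + 8 + 25 + 8 = 66.

66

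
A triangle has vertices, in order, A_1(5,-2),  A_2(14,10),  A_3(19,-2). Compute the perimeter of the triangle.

42

|A_1A_2| = √((9)² + (12)²) = √225 = 15
|A_2A_3| = √((5)² + (-12)²) = √169 = 13
|A_3A_1| = √((-14)² + (0)²) = √196 = 14
Perimeter = 15 + 13 + 14 = 42.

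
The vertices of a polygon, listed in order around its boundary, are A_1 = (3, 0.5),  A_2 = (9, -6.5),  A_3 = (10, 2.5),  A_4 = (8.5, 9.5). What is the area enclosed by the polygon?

56.5

Σ = (-24) + (87.5) + (73.75) + (-24.25) = 113
Area = |Σ|/2 = 56.5.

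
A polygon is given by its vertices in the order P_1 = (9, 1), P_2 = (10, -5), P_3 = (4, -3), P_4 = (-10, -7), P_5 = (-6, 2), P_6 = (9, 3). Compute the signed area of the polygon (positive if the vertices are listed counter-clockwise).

-119.5

Σ = (-55) + (-10) + (-58) + (-62) + (-36) + (-18) = -239
Signed area = Σ/2 = -119.5 (negative ⇒ clockwise traversal).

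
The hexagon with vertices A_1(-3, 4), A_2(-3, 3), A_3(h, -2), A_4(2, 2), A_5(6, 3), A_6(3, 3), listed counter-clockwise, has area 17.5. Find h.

Write out the shoelace sum; only the two edges meeting at A_3 involve h:
2·Area = [((-3)·(-2) − h·3) + (h·2 − 2·(-2))] + 27
       = -1·h + 37 = 35
⇒ h = 2.

2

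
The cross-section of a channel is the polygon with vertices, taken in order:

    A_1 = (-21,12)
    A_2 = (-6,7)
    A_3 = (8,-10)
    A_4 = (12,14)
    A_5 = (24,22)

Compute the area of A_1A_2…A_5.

419.5

Apply the shoelace formula: 2A = Σ (x_i·y_{i+1} − x_{i+1}·y_i), indices taken mod 5.
Σ = (-75) + (4) + (232) + (-72) + (750) = 839
Area = |Σ|/2 = 419.5.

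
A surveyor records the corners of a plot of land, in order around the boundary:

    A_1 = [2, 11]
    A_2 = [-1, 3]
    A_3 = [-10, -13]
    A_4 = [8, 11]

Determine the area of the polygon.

Σ = (17) + (43) + (-6) + (66) = 120
Area = |Σ|/2 = 60.

60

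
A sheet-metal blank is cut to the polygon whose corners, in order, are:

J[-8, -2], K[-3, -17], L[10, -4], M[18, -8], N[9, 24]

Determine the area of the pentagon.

Apply the shoelace (surveyor's) formula: 2A = Σ (x_i·y_{i+1} − x_{i+1}·y_i), indices taken mod 5.
J→K: (-8)(-17) − (-3)(-2) = 130
K→L: (-3)(-4) − (10)(-17) = 182
L→M: (10)(-8) − (18)(-4) = -8
M→N: (18)(24) − (9)(-8) = 504
N→J: (9)(-2) − (-8)(24) = 174
Σ = 982
Area = |Σ|/2 = 491.

491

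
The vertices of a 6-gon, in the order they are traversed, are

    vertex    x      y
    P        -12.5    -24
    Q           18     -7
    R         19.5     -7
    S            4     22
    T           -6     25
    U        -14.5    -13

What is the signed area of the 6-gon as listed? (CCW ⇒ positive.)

922.5

P→Q: (-12.5)(-7) − (18)(-24) = 519.5
Q→R: (18)(-7) − (19.5)(-7) = 10.5
R→S: (19.5)(22) − (4)(-7) = 457
S→T: (4)(25) − (-6)(22) = 232
T→U: (-6)(-13) − (-14.5)(25) = 440.5
U→P: (-14.5)(-24) − (-12.5)(-13) = 185.5
Σ = 1845
Signed area = Σ/2 = 922.5 (positive ⇒ counter-clockwise traversal).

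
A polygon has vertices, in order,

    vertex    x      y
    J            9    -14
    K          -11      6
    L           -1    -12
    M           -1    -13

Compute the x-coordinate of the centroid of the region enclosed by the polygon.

-41/51

Apply the shoelace (surveyor's) formula. First the cross-terms c_i = x_i·y_{i+1} − x_{i+1}·y_i:
  -100, 138, 1, 131  ⇒  2A = 170, A = 85.
Then Σ (x_i + x_{i+1})·c_i = -410, so x̄ = -410 / (6·85) = -41/51.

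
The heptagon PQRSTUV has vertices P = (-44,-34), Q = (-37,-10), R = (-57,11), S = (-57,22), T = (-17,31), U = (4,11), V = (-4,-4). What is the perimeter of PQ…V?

202

|PQ| = √((7)² + (24)²) = √625 = 25
|QR| = √((-20)² + (21)²) = √841 = 29
|RS| = √((0)² + (11)²) = √121 = 11
|ST| = √((40)² + (9)²) = √1681 = 41
|TU| = √((21)² + (-20)²) = √841 = 29
|UV| = √((-8)² + (-15)²) = √289 = 17
|VP| = √((-40)² + (-30)²) = √2500 = 50
Perimeter = 25 + 29 + 11 + 41 + 29 + 17 + 50 = 202.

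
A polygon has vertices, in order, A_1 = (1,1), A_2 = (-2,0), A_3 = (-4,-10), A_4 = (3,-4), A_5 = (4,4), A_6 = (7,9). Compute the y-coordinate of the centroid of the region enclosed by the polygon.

-379/153

Apply the shoelace formula. First the cross-terms c_i = x_i·y_{i+1} − x_{i+1}·y_i:
  2, 20, 46, 28, 8, -2  ⇒  2A = 102, A = 51.
Then Σ (y_i + y_{i+1})·c_i = -758, so ȳ = -758 / (6·51) = -379/153.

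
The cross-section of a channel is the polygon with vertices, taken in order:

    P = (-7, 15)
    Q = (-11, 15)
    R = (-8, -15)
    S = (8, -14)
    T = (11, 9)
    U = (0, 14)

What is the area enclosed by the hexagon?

527.5

Σ = (60) + (285) + (232) + (226) + (154) + (98) = 1055
Area = |Σ|/2 = 527.5.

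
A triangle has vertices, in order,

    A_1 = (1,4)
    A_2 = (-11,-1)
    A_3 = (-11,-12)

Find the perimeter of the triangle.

|A_1A_2| = √((-12)² + (-5)²) = √169 = 13
|A_2A_3| = √((0)² + (-11)²) = √121 = 11
|A_3A_1| = √((12)² + (16)²) = √400 = 20
Perimeter = 13 + 11 + 20 = 44.

44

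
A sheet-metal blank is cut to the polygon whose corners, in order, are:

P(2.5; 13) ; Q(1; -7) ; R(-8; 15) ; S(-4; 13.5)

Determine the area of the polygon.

Apply the surveyor's formula: 2A = Σ (x_i·y_{i+1} − x_{i+1}·y_i), indices taken mod 4.
Σ = (-30.5) + (-41) + (-48) + (-85.75) = -205.25
Area = |Σ|/2 = 102.625.

102.625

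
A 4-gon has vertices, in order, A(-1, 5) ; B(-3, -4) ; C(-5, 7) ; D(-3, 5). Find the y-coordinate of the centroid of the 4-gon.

Apply the shoelace formula. First the cross-terms c_i = x_i·y_{i+1} − x_{i+1}·y_i:
  19, -41, -4, -10  ⇒  2A = -36, A = -18.
Then Σ (y_i + y_{i+1})·c_i = -252, so ȳ = -252 / (6·(-18)) = 7/3.

7/3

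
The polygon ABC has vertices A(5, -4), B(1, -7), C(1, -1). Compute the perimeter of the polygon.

|AB| = √((-4)² + (-3)²) = √25 = 5
|BC| = √((0)² + (6)²) = √36 = 6
|CA| = √((4)² + (-3)²) = √25 = 5
Perimeter = 5 + 6 + 5 = 16.

16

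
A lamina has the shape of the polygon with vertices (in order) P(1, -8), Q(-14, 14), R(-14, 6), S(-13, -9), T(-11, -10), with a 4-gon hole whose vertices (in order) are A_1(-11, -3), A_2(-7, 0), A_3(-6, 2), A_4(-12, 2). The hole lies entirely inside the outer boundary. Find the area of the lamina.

Outer boundary:
Σ = (-98) + (112) + (204) + (31) + (98) = 347
Area = |Σ|/2 = 173.5.
Hole:
Apply the surveyor's formula: 2A = Σ (x_i·y_{i+1} − x_{i+1}·y_i), indices taken mod 4.
Cross-terms: -21, -14, 12, 58  ⇒  Σ = 35
Area = |Σ|/2 = 17.5.
Net area = 173.5 − 17.5 = 156.

156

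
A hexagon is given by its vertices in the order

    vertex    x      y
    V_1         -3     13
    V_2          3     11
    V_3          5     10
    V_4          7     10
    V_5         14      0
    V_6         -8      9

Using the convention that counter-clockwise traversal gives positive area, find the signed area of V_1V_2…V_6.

-104

Σ = (-72) + (-25) + (-20) + (-140) + (126) + (-77) = -208
Signed area = Σ/2 = -104 (negative ⇒ clockwise traversal).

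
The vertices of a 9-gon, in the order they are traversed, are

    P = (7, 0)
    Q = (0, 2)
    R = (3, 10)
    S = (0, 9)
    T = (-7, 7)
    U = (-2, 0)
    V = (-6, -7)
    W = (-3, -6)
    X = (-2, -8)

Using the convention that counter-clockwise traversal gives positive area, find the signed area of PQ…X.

Apply the shoelace formula: 2A = Σ (x_i·y_{i+1} − x_{i+1}·y_i), indices taken mod 9.
Σ = (14) + (-6) + (27) + (63) + (14) + (14) + (15) + (12) + (56) = 209
Signed area = Σ/2 = 104.5 (positive ⇒ counter-clockwise traversal).

104.5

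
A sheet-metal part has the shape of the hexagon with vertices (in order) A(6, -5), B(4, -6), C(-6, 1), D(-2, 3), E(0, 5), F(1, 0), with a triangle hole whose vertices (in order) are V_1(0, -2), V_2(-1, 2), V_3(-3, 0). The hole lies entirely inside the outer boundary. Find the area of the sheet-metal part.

Outer boundary:
Apply the surveyor's formula: 2A = Σ (x_i·y_{i+1} − x_{i+1}·y_i), indices taken mod 6.
A→B: (6)(-6) − (4)(-5) = -16
B→C: (4)(1) − (-6)(-6) = -32
C→D: (-6)(3) − (-2)(1) = -16
D→E: (-2)(5) − (0)(3) = -10
E→F: (0)(0) − (1)(5) = -5
F→A: (1)(-5) − (6)(0) = -5
Σ = -84
Area = |Σ|/2 = 42.
Hole:
Apply the shoelace formula: 2A = Σ (x_i·y_{i+1} − x_{i+1}·y_i), indices taken mod 3.
Σ = (-2) + (6) + (6) = 10
Area = |Σ|/2 = 5.
Net area = 42 − 5 = 37.

37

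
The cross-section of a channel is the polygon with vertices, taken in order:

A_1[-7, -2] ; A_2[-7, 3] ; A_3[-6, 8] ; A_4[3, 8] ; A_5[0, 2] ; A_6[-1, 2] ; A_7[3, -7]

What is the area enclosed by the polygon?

Σ = (-35) + (-38) + (-72) + (6) + (2) + (1) + (-55) = -191
Area = |Σ|/2 = 95.5.

95.5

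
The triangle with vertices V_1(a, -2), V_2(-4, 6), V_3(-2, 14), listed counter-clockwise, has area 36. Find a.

-15

The doubled signed area Σ (x_i y_{i+1} − x_{i+1} y_i) is linear in a.
With a=0 it equals -48; the coefficient of a is -8 (from the two edges through V_1).
So -8·a + -48 = 2·36 = 72 ⇒ a = -15.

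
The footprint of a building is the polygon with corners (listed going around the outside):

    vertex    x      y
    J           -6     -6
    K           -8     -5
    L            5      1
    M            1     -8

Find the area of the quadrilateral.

48

Apply Gauss's area formula: 2A = Σ (x_i·y_{i+1} − x_{i+1}·y_i), indices taken mod 4.
Cross-terms: -18, 17, -41, -54  ⇒  Σ = -96
Area = |Σ|/2 = 48.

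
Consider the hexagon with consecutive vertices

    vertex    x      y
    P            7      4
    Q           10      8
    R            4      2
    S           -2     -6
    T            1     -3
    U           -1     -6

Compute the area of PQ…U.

Apply Gauss's area formula: 2A = Σ (x_i·y_{i+1} − x_{i+1}·y_i), indices taken mod 6.
P→Q: (7)(8) − (10)(4) = 16
Q→R: (10)(2) − (4)(8) = -12
R→S: (4)(-6) − (-2)(2) = -20
S→T: (-2)(-3) − (1)(-6) = 12
T→U: (1)(-6) − (-1)(-3) = -9
U→P: (-1)(4) − (7)(-6) = 38
Σ = 25
Area = |Σ|/2 = 12.5.

12.5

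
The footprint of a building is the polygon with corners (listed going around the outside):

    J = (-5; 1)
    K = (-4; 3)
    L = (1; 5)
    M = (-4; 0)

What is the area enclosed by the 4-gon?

Cross-terms: -11, -23, 20, -4  ⇒  Σ = -18
Area = |Σ|/2 = 9.

9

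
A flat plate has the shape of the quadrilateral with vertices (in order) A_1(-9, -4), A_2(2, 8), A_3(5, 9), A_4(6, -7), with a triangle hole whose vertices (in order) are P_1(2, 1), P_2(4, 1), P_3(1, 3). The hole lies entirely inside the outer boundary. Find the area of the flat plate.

129

Outer boundary:
Cross-terms: -64, -22, -89, -87  ⇒  Σ = -262
Area = |Σ|/2 = 131.
Hole:
P_1→P_2: (2)(1) − (4)(1) = -2
P_2→P_3: (4)(3) − (1)(1) = 11
P_3→P_1: (1)(1) − (2)(3) = -5
Σ = 4
Area = |Σ|/2 = 2.
Net area = 131 − 2 = 129.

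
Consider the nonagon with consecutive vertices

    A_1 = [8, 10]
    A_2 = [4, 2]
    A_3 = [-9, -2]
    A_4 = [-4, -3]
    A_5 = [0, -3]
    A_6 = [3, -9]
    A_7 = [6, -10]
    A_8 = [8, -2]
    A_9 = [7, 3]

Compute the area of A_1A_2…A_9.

Σ = (-24) + (10) + (19) + (12) + (9) + (24) + (68) + (38) + (46) = 202
Area = |Σ|/2 = 101.

101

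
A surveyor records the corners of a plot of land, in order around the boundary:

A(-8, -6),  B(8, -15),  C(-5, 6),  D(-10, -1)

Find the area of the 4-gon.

129

Σ = (168) + (-27) + (65) + (52) = 258
Area = |Σ|/2 = 129.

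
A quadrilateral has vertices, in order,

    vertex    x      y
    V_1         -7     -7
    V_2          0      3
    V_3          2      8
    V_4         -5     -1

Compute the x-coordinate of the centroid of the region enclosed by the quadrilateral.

-35/13

Apply Gauss's area formula. First the cross-terms c_i = x_i·y_{i+1} − x_{i+1}·y_i:
  -21, -6, 38, 28  ⇒  2A = 39, A = 19.5.
Then Σ (x_i + x_{i+1})·c_i = -315, so x̄ = -315 / (6·19.5) = -35/13.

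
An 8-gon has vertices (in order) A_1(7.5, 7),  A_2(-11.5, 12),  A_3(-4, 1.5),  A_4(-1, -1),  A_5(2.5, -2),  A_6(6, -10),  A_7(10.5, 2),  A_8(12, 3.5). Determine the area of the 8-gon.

Apply the shoelace formula: 2A = Σ (x_i·y_{i+1} − x_{i+1}·y_i), indices taken mod 8.
Cross-terms: 170.5, 30.75, 5.5, 4.5, -13, 117, 12.75, 57.75  ⇒  Σ = 385.75
Area = |Σ|/2 = 192.875.

192.875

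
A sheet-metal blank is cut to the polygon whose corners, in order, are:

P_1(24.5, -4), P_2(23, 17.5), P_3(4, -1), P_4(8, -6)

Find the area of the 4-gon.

263.375

P_1→P_2: (24.5)(17.5) − (23)(-4) = 520.75
P_2→P_3: (23)(-1) − (4)(17.5) = -93
P_3→P_4: (4)(-6) − (8)(-1) = -16
P_4→P_1: (8)(-4) − (24.5)(-6) = 115
Σ = 526.75
Area = |Σ|/2 = 263.375.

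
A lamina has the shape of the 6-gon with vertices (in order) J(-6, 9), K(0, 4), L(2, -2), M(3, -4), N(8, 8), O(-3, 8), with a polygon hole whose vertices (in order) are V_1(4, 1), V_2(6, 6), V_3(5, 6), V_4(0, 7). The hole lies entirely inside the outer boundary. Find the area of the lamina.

50

Outer boundary:
Σ = (-24) + (-8) + (-2) + (56) + (88) + (21) = 131
Area = |Σ|/2 = 65.5.
Hole:
Cross-terms: 18, 6, 35, -28  ⇒  Σ = 31
Area = |Σ|/2 = 15.5.
Net area = 65.5 − 15.5 = 50.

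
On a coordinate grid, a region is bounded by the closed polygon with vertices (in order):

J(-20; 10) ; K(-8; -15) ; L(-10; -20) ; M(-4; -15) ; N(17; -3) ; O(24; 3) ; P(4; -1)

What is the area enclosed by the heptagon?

Apply the shoelace formula: 2A = Σ (x_i·y_{i+1} − x_{i+1}·y_i), indices taken mod 7.
Σ = (380) + (10) + (70) + (267) + (123) + (-36) + (20) = 834
Area = |Σ|/2 = 417.

417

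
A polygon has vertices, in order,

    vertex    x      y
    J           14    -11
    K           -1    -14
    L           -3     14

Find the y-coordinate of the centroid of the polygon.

-11/3

Apply the shoelace (surveyor's) formula. First the cross-terms c_i = x_i·y_{i+1} − x_{i+1}·y_i:
  -207, -56, -163  ⇒  2A = -426, A = -213.
Then Σ (y_i + y_{i+1})·c_i = 4686, so ȳ = 4686 / (6·(-213)) = -11/3.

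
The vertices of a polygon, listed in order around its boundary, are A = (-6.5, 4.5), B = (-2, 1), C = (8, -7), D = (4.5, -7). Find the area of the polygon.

Apply the shoelace formula: 2A = Σ (x_i·y_{i+1} − x_{i+1}·y_i), indices taken mod 4.
Σ = (2.5) + (6) + (-24.5) + (-25.25) = -41.25
Area = |Σ|/2 = 20.625.

20.625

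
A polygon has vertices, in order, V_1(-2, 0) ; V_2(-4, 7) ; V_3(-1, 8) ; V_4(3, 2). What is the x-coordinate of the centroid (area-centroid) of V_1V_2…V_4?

Apply the shoelace formula. First the cross-terms c_i = x_i·y_{i+1} − x_{i+1}·y_i:
  -14, -25, -26, 4  ⇒  2A = -61, A = -30.5.
Then Σ (x_i + x_{i+1})·c_i = 161, so x̄ = 161 / (6·(-30.5)) = -161/183.

-161/183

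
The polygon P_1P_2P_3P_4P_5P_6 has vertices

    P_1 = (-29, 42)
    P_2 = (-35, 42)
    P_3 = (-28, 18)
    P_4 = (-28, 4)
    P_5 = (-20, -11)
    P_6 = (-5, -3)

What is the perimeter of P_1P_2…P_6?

130

|P_1P_2| = √((-6)² + (0)²) = √36 = 6
|P_2P_3| = √((7)² + (-24)²) = √625 = 25
|P_3P_4| = √((0)² + (-14)²) = √196 = 14
|P_4P_5| = √((8)² + (-15)²) = √289 = 17
|P_5P_6| = √((15)² + (8)²) = √289 = 17
|P_6P_1| = √((-24)² + (45)²) = √2601 = 51
Perimeter = 6 + 25 + 14 + 17 + 17 + 51 = 130.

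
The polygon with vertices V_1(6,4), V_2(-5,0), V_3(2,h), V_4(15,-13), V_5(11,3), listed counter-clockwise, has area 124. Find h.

-2

The doubled signed area Σ (x_i y_{i+1} − x_{i+1} y_i) is linear in h.
With h=0 it equals 208; the coefficient of h is -20 (from the two edges through V_3).
So -20·h + 208 = 2·124 = 248 ⇒ h = -2.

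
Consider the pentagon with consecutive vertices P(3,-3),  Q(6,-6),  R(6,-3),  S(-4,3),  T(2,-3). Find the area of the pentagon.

16.5

Apply the shoelace formula: 2A = Σ (x_i·y_{i+1} − x_{i+1}·y_i), indices taken mod 5.
P→Q: (3)(-6) − (6)(-3) = 0
Q→R: (6)(-3) − (6)(-6) = 18
R→S: (6)(3) − (-4)(-3) = 6
S→T: (-4)(-3) − (2)(3) = 6
T→P: (2)(-3) − (3)(-3) = 3
Σ = 33
Area = |Σ|/2 = 16.5.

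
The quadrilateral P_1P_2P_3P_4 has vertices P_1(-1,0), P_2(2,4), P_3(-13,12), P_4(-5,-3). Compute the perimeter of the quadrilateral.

|P_1P_2| = √((3)² + (4)²) = √25 = 5
|P_2P_3| = √((-15)² + (8)²) = √289 = 17
|P_3P_4| = √((8)² + (-15)²) = √289 = 17
|P_4P_1| = √((4)² + (3)²) = √25 = 5
Perimeter = 5 + 17 + 17 + 5 = 44.

44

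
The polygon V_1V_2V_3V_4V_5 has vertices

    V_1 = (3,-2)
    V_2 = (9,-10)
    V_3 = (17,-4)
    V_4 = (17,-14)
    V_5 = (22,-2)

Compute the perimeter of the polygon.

|V_1V_2| = √((6)² + (-8)²) = √100 = 10
|V_2V_3| = √((8)² + (6)²) = √100 = 10
|V_3V_4| = √((0)² + (-10)²) = √100 = 10
|V_4V_5| = √((5)² + (12)²) = √169 = 13
|V_5V_1| = √((-19)² + (0)²) = √361 = 19
Perimeter = 10 + 10 + 10 + 13 + 19 = 62.

62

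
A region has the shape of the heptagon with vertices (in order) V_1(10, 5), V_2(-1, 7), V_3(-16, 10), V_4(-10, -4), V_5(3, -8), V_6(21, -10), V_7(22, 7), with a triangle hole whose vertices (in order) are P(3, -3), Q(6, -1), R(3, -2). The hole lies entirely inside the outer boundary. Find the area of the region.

Outer boundary:
Σ = (75) + (102) + (164) + (92) + (138) + (367) + (40) = 978
Area = |Σ|/2 = 489.
Hole:
Σ = (15) + (-9) + (-3) = 3
Area = |Σ|/2 = 1.5.
Net area = 489 − 1.5 = 487.5.

487.5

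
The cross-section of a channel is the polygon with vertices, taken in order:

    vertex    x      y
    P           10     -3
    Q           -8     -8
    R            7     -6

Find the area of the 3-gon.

19.5

Apply the shoelace formula: 2A = Σ (x_i·y_{i+1} − x_{i+1}·y_i), indices taken mod 3.
Cross-terms: -104, 104, 39  ⇒  Σ = 39
Area = |Σ|/2 = 19.5.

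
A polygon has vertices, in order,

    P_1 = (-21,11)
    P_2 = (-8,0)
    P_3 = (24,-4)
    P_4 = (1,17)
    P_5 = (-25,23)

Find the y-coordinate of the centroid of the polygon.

Apply the shoelace formula. First the cross-terms c_i = x_i·y_{i+1} − x_{i+1}·y_i:
  88, 32, 412, 448, 208  ⇒  2A = 1188, A = 594.
Then Σ (y_i + y_{i+1})·c_i = 31188, so ȳ = 31188 / (6·594) = 2599/297.

2599/297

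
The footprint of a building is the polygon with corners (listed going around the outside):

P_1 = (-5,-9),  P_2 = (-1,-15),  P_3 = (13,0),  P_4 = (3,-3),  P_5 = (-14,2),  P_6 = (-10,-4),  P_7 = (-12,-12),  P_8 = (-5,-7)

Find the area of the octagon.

Apply the shoelace formula: 2A = Σ (x_i·y_{i+1} − x_{i+1}·y_i), indices taken mod 8.
Cross-terms: 66, 195, -39, -36, 76, 72, 24, 10  ⇒  Σ = 368
Area = |Σ|/2 = 184.

184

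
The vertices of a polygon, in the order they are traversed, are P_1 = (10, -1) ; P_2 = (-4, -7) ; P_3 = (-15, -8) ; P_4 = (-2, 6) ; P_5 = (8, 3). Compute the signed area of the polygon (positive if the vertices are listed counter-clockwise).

P_1→P_2: (10)(-7) − (-4)(-1) = -74
P_2→P_3: (-4)(-8) − (-15)(-7) = -73
P_3→P_4: (-15)(6) − (-2)(-8) = -106
P_4→P_5: (-2)(3) − (8)(6) = -54
P_5→P_1: (8)(-1) − (10)(3) = -38
Σ = -345
Signed area = Σ/2 = -172.5 (negative ⇒ clockwise traversal).

-172.5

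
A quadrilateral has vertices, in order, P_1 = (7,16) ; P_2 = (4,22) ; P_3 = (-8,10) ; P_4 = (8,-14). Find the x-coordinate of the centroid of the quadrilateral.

Apply the shoelace formula. First the cross-terms c_i = x_i·y_{i+1} − x_{i+1}·y_i:
  90, 216, 32, 226  ⇒  2A = 564, A = 282.
Then Σ (x_i + x_{i+1})·c_i = 3516, so x̄ = 3516 / (6·282) = 293/141.

293/141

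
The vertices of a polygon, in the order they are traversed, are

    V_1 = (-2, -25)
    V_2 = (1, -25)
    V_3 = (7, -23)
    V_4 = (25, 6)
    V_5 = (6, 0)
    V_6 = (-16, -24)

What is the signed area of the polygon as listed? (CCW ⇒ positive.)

508

Apply the shoelace formula: 2A = Σ (x_i·y_{i+1} − x_{i+1}·y_i), indices taken mod 6.
V_1→V_2: (-2)(-25) − (1)(-25) = 75
V_2→V_3: (1)(-23) − (7)(-25) = 152
V_3→V_4: (7)(6) − (25)(-23) = 617
V_4→V_5: (25)(0) − (6)(6) = -36
V_5→V_6: (6)(-24) − (-16)(0) = -144
V_6→V_1: (-16)(-25) − (-2)(-24) = 352
Σ = 1016
Signed area = Σ/2 = 508 (positive ⇒ counter-clockwise traversal).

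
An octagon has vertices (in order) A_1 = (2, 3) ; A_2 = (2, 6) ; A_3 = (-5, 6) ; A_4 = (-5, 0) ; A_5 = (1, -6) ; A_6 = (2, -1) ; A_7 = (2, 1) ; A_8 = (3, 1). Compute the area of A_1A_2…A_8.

64.5

Cross-terms: 6, 42, 30, 30, 11, 4, -1, 7  ⇒  Σ = 129
Area = |Σ|/2 = 64.5.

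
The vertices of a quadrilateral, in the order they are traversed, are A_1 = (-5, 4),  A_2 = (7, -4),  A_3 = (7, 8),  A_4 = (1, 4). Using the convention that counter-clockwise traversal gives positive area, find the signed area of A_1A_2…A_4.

Apply the shoelace (surveyor's) formula: 2A = Σ (x_i·y_{i+1} − x_{i+1}·y_i), indices taken mod 4.
A_1→A_2: (-5)(-4) − (7)(4) = -8
A_2→A_3: (7)(8) − (7)(-4) = 84
A_3→A_4: (7)(4) − (1)(8) = 20
A_4→A_1: (1)(4) − (-5)(4) = 24
Σ = 120
Signed area = Σ/2 = 60 (positive ⇒ counter-clockwise traversal).

60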